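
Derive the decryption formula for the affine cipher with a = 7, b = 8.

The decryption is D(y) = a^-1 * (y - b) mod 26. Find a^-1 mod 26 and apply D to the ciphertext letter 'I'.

Step 1: Find a^-1, the modular inverse of 7 mod 26.
Step 2: We need 7 * a^-1 = 1 (mod 26).
Step 3: 7 * 15 = 105 = 4 * 26 + 1, so a^-1 = 15.
Step 4: D(y) = 15(y - 8) mod 26.
Step 5: Apply to 'I' (y = 8): D(8) = 15 * (8 - 8) mod 26 = 15 * 0 mod 26 = 0 -> 'A'.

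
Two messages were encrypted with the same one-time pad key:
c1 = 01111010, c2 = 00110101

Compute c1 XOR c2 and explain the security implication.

Step 1: c1 XOR c2 = (m1 XOR k) XOR (m2 XOR k).
Step 2: By XOR associativity/commutativity: = m1 XOR m2 XOR k XOR k = m1 XOR m2.
Step 3: 01111010 XOR 00110101 = 01001111 = 79.
Step 4: The key cancels out! An attacker learns m1 XOR m2 = 79, revealing the relationship between plaintexts.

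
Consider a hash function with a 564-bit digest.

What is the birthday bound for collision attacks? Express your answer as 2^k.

Step 1: The birthday paradox gives collision probability ~50% after sqrt(2^n) = 2^(n/2) hashes.
Step 2: For 564-bit output: 2^(564/2) = 2^282.
Step 3: Approximately 2^282 hash computations needed.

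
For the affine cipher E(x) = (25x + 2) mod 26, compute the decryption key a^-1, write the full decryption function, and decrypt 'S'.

Step 1: Find a^-1, the modular inverse of 25 mod 26.
Step 2: We need 25 * a^-1 = 1 (mod 26).
Step 3: 25 * 25 = 625 = 24 * 26 + 1, so a^-1 = 25.
Step 4: D(y) = 25(y - 2) mod 26.
Step 5: Apply to 'S' (y = 18): D(18) = 25 * (18 - 2) mod 26 = 25 * 16 mod 26 = 10 -> 'K'.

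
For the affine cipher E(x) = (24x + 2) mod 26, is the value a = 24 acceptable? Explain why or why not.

Step 1: Compute gcd(24, 26).
Step 2: gcd(24, 26) = 2.
Since gcd = 2 != 1, 24 shares a common factor with 26, so it cannot be used.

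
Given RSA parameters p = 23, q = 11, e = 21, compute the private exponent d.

Step 1: n = 23 * 11 = 253.
Step 2: phi(n) = 22 * 10 = 220.
Step 3: Find d such that 21 * d = 1 (mod 220).
Step 4: d = 21^(-1) mod 220 = 21.
Verification: 21 * 21 = 441 = 2 * 220 + 1.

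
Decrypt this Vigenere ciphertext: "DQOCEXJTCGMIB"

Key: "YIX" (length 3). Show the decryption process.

Step 1: Key 'YIX' has length 3. Extended key: YIXYIXYIXYIXY
Step 2: Decrypt each position:
  D(3) - Y(24) = 5 = F
  Q(16) - I(8) = 8 = I
  O(14) - X(23) = 17 = R
  C(2) - Y(24) = 4 = E
  E(4) - I(8) = 22 = W
  X(23) - X(23) = 0 = A
  J(9) - Y(24) = 11 = L
  T(19) - I(8) = 11 = L
  C(2) - X(23) = 5 = F
  G(6) - Y(24) = 8 = I
  M(12) - I(8) = 4 = E
  I(8) - X(23) = 11 = L
  B(1) - Y(24) = 3 = D
Plaintext: FIREWALLFIELD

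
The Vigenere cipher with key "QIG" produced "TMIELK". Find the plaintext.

Step 1: Extend key: QIGQIG
Step 2: Decrypt each letter (c - k) mod 26:
  T(19) - Q(16) = (19-16) mod 26 = 3 = D
  M(12) - I(8) = (12-8) mod 26 = 4 = E
  I(8) - G(6) = (8-6) mod 26 = 2 = C
  E(4) - Q(16) = (4-16) mod 26 = 14 = O
  L(11) - I(8) = (11-8) mod 26 = 3 = D
  K(10) - G(6) = (10-6) mod 26 = 4 = E
Plaintext: DECODE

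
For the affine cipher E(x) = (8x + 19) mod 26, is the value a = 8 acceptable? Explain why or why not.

Step 1: Compute gcd(8, 26).
Step 2: gcd(8, 26) = 2.
Since gcd = 2 != 1, 8 shares a common factor with 26, so it cannot be used.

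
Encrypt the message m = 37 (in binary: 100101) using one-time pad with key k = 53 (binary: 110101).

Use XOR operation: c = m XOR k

Step 1: Write out the XOR operation bit by bit:
  Message: 100101
  Key:     110101
  XOR:     010000
Step 2: Convert to decimal: 010000 = 16.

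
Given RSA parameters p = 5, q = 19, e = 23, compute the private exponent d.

Step 1: n = 5 * 19 = 95.
Step 2: phi(n) = 4 * 18 = 72.
Step 3: Find d such that 23 * d = 1 (mod 72).
Step 4: d = 23^(-1) mod 72 = 47.
Verification: 23 * 47 = 1081 = 15 * 72 + 1.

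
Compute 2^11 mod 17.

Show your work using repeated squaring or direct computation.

Step 1: Compute 2^11 mod 17 step by step, reducing modulo 17 at each step.
  2^1 mod 17 = 2
  2^2 mod 17 = (2 * 2) mod 17 = 4
  2^3 mod 17 = (4 * 2) mod 17 = 8
  2^4 mod 17 = (8 * 2) mod 17 = 16
  2^5 mod 17 = (16 * 2) mod 17 = 15
  2^6 mod 17 = (15 * 2) mod 17 = 13
  2^7 mod 17 = (13 * 2) mod 17 = 9
  2^8 mod 17 = (9 * 2) mod 17 = 1
  2^9 mod 17 = (1 * 2) mod 17 = 2
  2^10 mod 17 = (2 * 2) mod 17 = 4
  2^11 mod 17 = (4 * 2) mod 17 = 8
Step 2: Result = 8.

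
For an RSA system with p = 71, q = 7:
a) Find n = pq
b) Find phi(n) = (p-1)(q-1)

Step 1: n = p * q = 71 * 7 = 497.
Step 2: phi(n) = (p-1)(q-1) = 70 * 6 = 420.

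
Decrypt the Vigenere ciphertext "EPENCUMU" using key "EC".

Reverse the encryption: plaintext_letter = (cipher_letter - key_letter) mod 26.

Step 1: Extend key: ECECECEC
Step 2: Decrypt each letter (c - k) mod 26:
  E(4) - E(4) = (4-4) mod 26 = 0 = A
  P(15) - C(2) = (15-2) mod 26 = 13 = N
  E(4) - E(4) = (4-4) mod 26 = 0 = A
  N(13) - C(2) = (13-2) mod 26 = 11 = L
  C(2) - E(4) = (2-4) mod 26 = 24 = Y
  U(20) - C(2) = (20-2) mod 26 = 18 = S
  M(12) - E(4) = (12-4) mod 26 = 8 = I
  U(20) - C(2) = (20-2) mod 26 = 18 = S
Plaintext: ANALYSIS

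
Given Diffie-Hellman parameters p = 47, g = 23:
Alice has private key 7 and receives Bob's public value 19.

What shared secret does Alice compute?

Step 1: s = B^a mod p = 19^7 mod 47.
  19^1 mod 47 = 19
  19^2 mod 47 = (19 * 19) mod 47 = 32
  19^3 mod 47 = (32 * 19) mod 47 = 44
  19^4 mod 47 = (44 * 19) mod 47 = 37
  19^5 mod 47 = (37 * 19) mod 47 = 45
  19^6 mod 47 = (45 * 19) mod 47 = 9
  19^7 mod 47 = (9 * 19) mod 47 = 30
Result: shared secret = 30.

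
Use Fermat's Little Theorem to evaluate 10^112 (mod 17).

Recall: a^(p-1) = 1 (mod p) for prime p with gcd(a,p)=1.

Step 1: Since 17 is prime, by Fermat's Little Theorem: 10^16 = 1 (mod 17).
Step 2: Reduce exponent: 112 mod 16 = 0.
Step 3: So 10^112 = 10^0 (mod 17).
Step 4: 10^0 mod 17 = 1.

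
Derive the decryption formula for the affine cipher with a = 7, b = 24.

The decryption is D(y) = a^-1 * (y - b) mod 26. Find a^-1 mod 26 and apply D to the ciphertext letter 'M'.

Step 1: Find a^-1, the modular inverse of 7 mod 26.
Step 2: We need 7 * a^-1 = 1 (mod 26).
Step 3: 7 * 15 = 105 = 4 * 26 + 1, so a^-1 = 15.
Step 4: D(y) = 15(y - 24) mod 26.
Step 5: Apply to 'M' (y = 12): D(12) = 15 * (12 - 24) mod 26 = 15 * -12 mod 26 = 2 -> 'C'.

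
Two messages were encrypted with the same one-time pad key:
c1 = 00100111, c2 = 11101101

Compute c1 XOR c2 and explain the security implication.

Step 1: c1 XOR c2 = (m1 XOR k) XOR (m2 XOR k).
Step 2: By XOR associativity/commutativity: = m1 XOR m2 XOR k XOR k = m1 XOR m2.
Step 3: 00100111 XOR 11101101 = 11001010 = 202.
Step 4: The key cancels out! An attacker learns m1 XOR m2 = 202, revealing the relationship between plaintexts.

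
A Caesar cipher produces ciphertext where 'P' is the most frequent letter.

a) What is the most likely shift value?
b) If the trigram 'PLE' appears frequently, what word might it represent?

Step 1: In English, 'E' is the most frequent letter (12.7%).
Step 2: The most frequent ciphertext letter is 'P' (position 15).
Step 3: Shift = (15 - 4) mod 26 = 11.
Step 4: Decrypt 'PLE' by shifting back 11:
  P -> E
  L -> A
  E -> T
Step 5: 'PLE' decrypts to 'EAT'.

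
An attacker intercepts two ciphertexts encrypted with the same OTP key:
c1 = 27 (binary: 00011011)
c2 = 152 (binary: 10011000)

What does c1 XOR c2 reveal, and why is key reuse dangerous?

Step 1: c1 XOR c2 = (m1 XOR k) XOR (m2 XOR k).
Step 2: By XOR associativity/commutativity: = m1 XOR m2 XOR k XOR k = m1 XOR m2.
Step 3: 00011011 XOR 10011000 = 10000011 = 131.
Step 4: The key cancels out! An attacker learns m1 XOR m2 = 131, revealing the relationship between plaintexts.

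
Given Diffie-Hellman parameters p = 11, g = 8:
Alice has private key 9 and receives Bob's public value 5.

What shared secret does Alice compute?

Step 1: s = B^a mod p = 5^9 mod 11.
  5^1 mod 11 = 5
  5^2 mod 11 = (5 * 5) mod 11 = 3
  5^3 mod 11 = (3 * 5) mod 11 = 4
  5^4 mod 11 = (4 * 5) mod 11 = 9
  5^5 mod 11 = (9 * 5) mod 11 = 1
  5^6 mod 11 = (1 * 5) mod 11 = 5
  5^7 mod 11 = (5 * 5) mod 11 = 3
  5^8 mod 11 = (3 * 5) mod 11 = 4
  5^9 mod 11 = (4 * 5) mod 11 = 9
Result: shared secret = 9.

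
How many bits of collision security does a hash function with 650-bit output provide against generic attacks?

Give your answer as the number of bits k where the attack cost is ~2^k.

Step 1: The hash has a 650-bit output.
Step 2: Collision resistance means it should be infeasible to find any x != y with h(x) = h(y).
By the birthday bound, a generic collision search succeeds after about sqrt(2^650) = 2^(650/2) = 2^325 evaluations.
Step 3: Security level = 325 bits.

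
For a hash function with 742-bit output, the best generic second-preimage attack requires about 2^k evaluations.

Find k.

Step 1: The hash has a 742-bit output.
Step 2: Second-preimage resistance means: given a specific input x, it should be infeasible to find a different y with h(y) = h(x).
With a 742-bit output, a generic search for a second preimage costs about 2^742 evaluations (each trial matches the fixed target with probability 2^-742).
Step 3: Security level = 742 bits.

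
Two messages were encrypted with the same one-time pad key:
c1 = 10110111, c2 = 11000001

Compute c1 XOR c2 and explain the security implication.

Step 1: c1 XOR c2 = (m1 XOR k) XOR (m2 XOR k).
Step 2: By XOR associativity/commutativity: = m1 XOR m2 XOR k XOR k = m1 XOR m2.
Step 3: 10110111 XOR 11000001 = 01110110 = 118.
Step 4: The key cancels out! An attacker learns m1 XOR m2 = 118, revealing the relationship between plaintexts.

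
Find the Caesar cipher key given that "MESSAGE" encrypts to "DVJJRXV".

Step 1: Compare first letters: M (position 12) -> D (position 3).
Step 2: Shift = (3 - 12) mod 26 = 17.
The shift value is 17.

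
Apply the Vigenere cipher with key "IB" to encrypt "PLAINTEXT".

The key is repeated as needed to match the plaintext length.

Step 1: Repeat key to match plaintext length:
  Plaintext: PLAINTEXT
  Key:       IBIBIBIBI
Step 2: Encrypt each letter:
  P(15) + I(8) = (15+8) mod 26 = 23 = X
  L(11) + B(1) = (11+1) mod 26 = 12 = M
  A(0) + I(8) = (0+8) mod 26 = 8 = I
  I(8) + B(1) = (8+1) mod 26 = 9 = J
  N(13) + I(8) = (13+8) mod 26 = 21 = V
  T(19) + B(1) = (19+1) mod 26 = 20 = U
  E(4) + I(8) = (4+8) mod 26 = 12 = M
  X(23) + B(1) = (23+1) mod 26 = 24 = Y
  T(19) + I(8) = (19+8) mod 26 = 1 = B
Ciphertext: XMIJVUMYB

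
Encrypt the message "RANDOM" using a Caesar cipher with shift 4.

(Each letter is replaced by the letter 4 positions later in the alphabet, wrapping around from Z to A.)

Step 1: For each letter, shift forward by 4 positions (mod 26).
  R (position 17) -> position (17+4) mod 26 = 21 -> V
  A (position 0) -> position (0+4) mod 26 = 4 -> E
  N (position 13) -> position (13+4) mod 26 = 17 -> R
  D (position 3) -> position (3+4) mod 26 = 7 -> H
  O (position 14) -> position (14+4) mod 26 = 18 -> S
  M (position 12) -> position (12+4) mod 26 = 16 -> Q
Result: VERHSQ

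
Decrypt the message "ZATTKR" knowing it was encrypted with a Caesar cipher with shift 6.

Step 1: Reverse the shift by subtracting 6 from each letter position.
  Z (position 25) -> position (25-6) mod 26 = 19 -> T
  A (position 0) -> position (0-6) mod 26 = 20 -> U
  T (position 19) -> position (19-6) mod 26 = 13 -> N
  T (position 19) -> position (19-6) mod 26 = 13 -> N
  K (position 10) -> position (10-6) mod 26 = 4 -> E
  R (position 17) -> position (17-6) mod 26 = 11 -> L
Decrypted message: TUNNEL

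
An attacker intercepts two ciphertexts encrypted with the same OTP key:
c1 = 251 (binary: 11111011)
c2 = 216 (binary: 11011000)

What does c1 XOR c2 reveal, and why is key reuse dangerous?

Step 1: c1 XOR c2 = (m1 XOR k) XOR (m2 XOR k).
Step 2: By XOR associativity/commutativity: = m1 XOR m2 XOR k XOR k = m1 XOR m2.
Step 3: 11111011 XOR 11011000 = 00100011 = 35.
Step 4: The key cancels out! An attacker learns m1 XOR m2 = 35, revealing the relationship between plaintexts.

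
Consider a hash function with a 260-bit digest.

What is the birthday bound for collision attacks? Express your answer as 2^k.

Step 1: The birthday paradox gives collision probability ~50% after sqrt(2^n) = 2^(n/2) hashes.
Step 2: For 260-bit output: 2^(260/2) = 2^130.
Step 3: Approximately 2^130 hash computations needed.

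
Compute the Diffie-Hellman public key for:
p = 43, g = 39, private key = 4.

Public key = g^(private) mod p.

Step 1: A = g^a mod p = 39^4 mod 43.
  39^1 mod 43 = 39
  39^2 mod 43 = (39 * 39) mod 43 = 16
  39^3 mod 43 = (16 * 39) mod 43 = 22
  39^4 mod 43 = (22 * 39) mod 43 = 41
Result: A = 41.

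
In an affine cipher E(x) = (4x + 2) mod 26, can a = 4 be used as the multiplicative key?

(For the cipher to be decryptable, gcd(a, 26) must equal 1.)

Step 1: Compute gcd(4, 26).
Step 2: gcd(4, 26) = 2.
Since gcd = 2 != 1, 4 shares a common factor with 26, so it cannot be used.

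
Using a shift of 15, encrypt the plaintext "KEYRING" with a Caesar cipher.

Step 1: For each letter, shift forward by 15 positions (mod 26).
  K (position 10) -> position (10+15) mod 26 = 25 -> Z
  E (position 4) -> position (4+15) mod 26 = 19 -> T
  Y (position 24) -> position (24+15) mod 26 = 13 -> N
  R (position 17) -> position (17+15) mod 26 = 6 -> G
  I (position 8) -> position (8+15) mod 26 = 23 -> X
  N (position 13) -> position (13+15) mod 26 = 2 -> C
  G (position 6) -> position (6+15) mod 26 = 21 -> V
Result: ZTNGXCV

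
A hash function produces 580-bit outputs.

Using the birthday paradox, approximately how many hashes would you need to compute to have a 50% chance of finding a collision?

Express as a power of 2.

Step 1: The birthday paradox gives collision probability ~50% after sqrt(2^n) = 2^(n/2) hashes.
Step 2: For 580-bit output: 2^(580/2) = 2^290.
Step 3: Approximately 2^290 hash computations needed.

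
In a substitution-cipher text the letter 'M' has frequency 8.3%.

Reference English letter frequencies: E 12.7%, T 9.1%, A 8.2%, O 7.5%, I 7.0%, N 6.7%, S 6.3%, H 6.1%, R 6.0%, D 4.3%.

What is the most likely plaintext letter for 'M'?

Step 1: The observed frequency is 8.3%.
Step 2: Compare with English frequencies:
  E: 12.7% (difference: 4.4%)
  T: 9.1% (difference: 0.8%)
  A: 8.2% (difference: 0.1%) <-- closest
  O: 7.5% (difference: 0.8%)
  I: 7.0% (difference: 1.3%)
  N: 6.7% (difference: 1.6%)
  S: 6.3% (difference: 2.0%)
  H: 6.1% (difference: 2.2%)
  R: 6.0% (difference: 2.3%)
  D: 4.3% (difference: 4.0%)
Step 3: 'M' most likely represents 'A' (frequency 8.2%).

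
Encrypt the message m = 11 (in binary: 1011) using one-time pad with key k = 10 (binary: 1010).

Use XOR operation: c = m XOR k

Step 1: Write out the XOR operation bit by bit:
  Message: 1011
  Key:     1010
  XOR:     0001
Step 2: Convert to decimal: 0001 = 1.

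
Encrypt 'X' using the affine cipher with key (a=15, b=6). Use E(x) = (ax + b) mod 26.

Step 1: Convert 'X' to number: x = 23.
Step 2: E(23) = (15 * 23 + 6) mod 26 = 351 mod 26 = 13.
Step 3: Convert 13 back to letter: N.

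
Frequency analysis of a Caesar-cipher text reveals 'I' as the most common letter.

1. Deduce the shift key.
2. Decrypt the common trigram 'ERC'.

Step 1: In English, 'E' is the most frequent letter (12.7%).
Step 2: The most frequent ciphertext letter is 'I' (position 8).
Step 3: Shift = (8 - 4) mod 26 = 4.
Step 4: Decrypt 'ERC' by shifting back 4:
  E -> A
  R -> N
  C -> Y
Step 5: 'ERC' decrypts to 'ANY'.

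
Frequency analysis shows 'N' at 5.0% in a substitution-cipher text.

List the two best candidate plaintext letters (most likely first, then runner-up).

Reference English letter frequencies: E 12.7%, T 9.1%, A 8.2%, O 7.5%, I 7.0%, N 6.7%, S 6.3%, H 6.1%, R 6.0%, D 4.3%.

Step 1: Observed frequency of 'N' is 5.0%.
Step 2: Compute distances to each reference frequency and sort:
  D (4.3%): difference = 0.7% <-- BEST
  R (6.0%): difference = 1.0% <-- RUNNER-UP
  H (6.1%): difference = 1.1%
  S (6.3%): difference = 1.3%
  N (6.7%): difference = 1.7%
Step 3: Most likely is 'D' (4.3%, diff 0.7%); second most likely is 'R' (6.0%, diff 1.0%).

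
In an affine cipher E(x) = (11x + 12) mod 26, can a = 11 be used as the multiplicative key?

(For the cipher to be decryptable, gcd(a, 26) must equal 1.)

Step 1: Compute gcd(11, 26).
Step 2: gcd(11, 26) = 1.
Since gcd = 1, 11 is coprime with 26, so it is a valid key.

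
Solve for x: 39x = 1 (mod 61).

Step 1: We need x such that 39 * x = 1 (mod 61).
Step 2: Using the extended Euclidean algorithm or trial:
  39 * 36 = 1404 = 23 * 61 + 1.
Step 3: Since 1404 mod 61 = 1, the inverse is x = 36.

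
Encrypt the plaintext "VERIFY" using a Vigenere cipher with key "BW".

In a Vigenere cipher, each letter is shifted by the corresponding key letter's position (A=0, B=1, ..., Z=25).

Step 1: Repeat key to match plaintext length:
  Plaintext: VERIFY
  Key:       BWBWBW
Step 2: Encrypt each letter:
  V(21) + B(1) = (21+1) mod 26 = 22 = W
  E(4) + W(22) = (4+22) mod 26 = 0 = A
  R(17) + B(1) = (17+1) mod 26 = 18 = S
  I(8) + W(22) = (8+22) mod 26 = 4 = E
  F(5) + B(1) = (5+1) mod 26 = 6 = G
  Y(24) + W(22) = (24+22) mod 26 = 20 = U
Ciphertext: WASEGU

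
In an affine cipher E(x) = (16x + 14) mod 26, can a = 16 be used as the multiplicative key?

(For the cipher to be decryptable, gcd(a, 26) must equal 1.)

Step 1: Compute gcd(16, 26).
Step 2: gcd(16, 26) = 2.
Since gcd = 2 != 1, 16 shares a common factor with 26, so it cannot be used.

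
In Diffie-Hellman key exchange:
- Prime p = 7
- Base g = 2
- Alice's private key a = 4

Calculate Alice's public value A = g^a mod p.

Step 1: A = g^a mod p = 2^4 mod 7.
  2^1 mod 7 = 2
  2^2 mod 7 = (2 * 2) mod 7 = 4
  2^3 mod 7 = (4 * 2) mod 7 = 1
  2^4 mod 7 = (1 * 2) mod 7 = 2
Result: A = 2.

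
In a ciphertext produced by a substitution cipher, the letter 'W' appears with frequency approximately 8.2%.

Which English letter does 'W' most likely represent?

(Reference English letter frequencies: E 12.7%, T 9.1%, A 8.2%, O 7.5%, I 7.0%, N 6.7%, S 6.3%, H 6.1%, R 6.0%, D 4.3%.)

Step 1: The observed frequency is 8.2%.
Step 2: Compare with English frequencies:
  E: 12.7% (difference: 4.5%)
  T: 9.1% (difference: 0.9%)
  A: 8.2% (difference: 0.0%) <-- closest
  O: 7.5% (difference: 0.7%)
  I: 7.0% (difference: 1.2%)
  N: 6.7% (difference: 1.5%)
  S: 6.3% (difference: 1.9%)
  H: 6.1% (difference: 2.1%)
  R: 6.0% (difference: 2.2%)
  D: 4.3% (difference: 3.9%)
Step 3: 'W' most likely represents 'A' (frequency 8.2%).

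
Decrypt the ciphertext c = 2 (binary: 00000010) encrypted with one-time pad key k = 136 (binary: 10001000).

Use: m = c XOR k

Step 1: XOR ciphertext with key:
  Ciphertext: 00000010
  Key:        10001000
  XOR:        10001010
Step 2: Plaintext = 10001010 = 138 in decimal.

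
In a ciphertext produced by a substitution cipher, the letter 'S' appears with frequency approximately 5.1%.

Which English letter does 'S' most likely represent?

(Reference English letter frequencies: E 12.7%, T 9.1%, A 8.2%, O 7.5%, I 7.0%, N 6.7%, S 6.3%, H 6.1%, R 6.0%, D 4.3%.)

Step 1: The observed frequency is 5.1%.
Step 2: Compare with English frequencies:
  E: 12.7% (difference: 7.6%)
  T: 9.1% (difference: 4.0%)
  A: 8.2% (difference: 3.1%)
  O: 7.5% (difference: 2.4%)
  I: 7.0% (difference: 1.9%)
  N: 6.7% (difference: 1.6%)
  S: 6.3% (difference: 1.2%)
  H: 6.1% (difference: 1.0%)
  R: 6.0% (difference: 0.9%)
  D: 4.3% (difference: 0.8%) <-- closest
Step 3: 'S' most likely represents 'D' (frequency 4.3%).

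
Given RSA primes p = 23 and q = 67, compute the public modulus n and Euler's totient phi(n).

Step 1: n = p * q = 23 * 67 = 1541.
Step 2: phi(n) = (p-1)(q-1) = 22 * 66 = 1452.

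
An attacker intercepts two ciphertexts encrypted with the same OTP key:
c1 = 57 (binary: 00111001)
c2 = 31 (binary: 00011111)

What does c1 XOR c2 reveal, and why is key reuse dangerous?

Step 1: c1 XOR c2 = (m1 XOR k) XOR (m2 XOR k).
Step 2: By XOR associativity/commutativity: = m1 XOR m2 XOR k XOR k = m1 XOR m2.
Step 3: 00111001 XOR 00011111 = 00100110 = 38.
Step 4: The key cancels out! An attacker learns m1 XOR m2 = 38, revealing the relationship between plaintexts.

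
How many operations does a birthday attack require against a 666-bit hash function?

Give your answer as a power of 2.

Step 1: The birthday paradox gives collision probability ~50% after sqrt(2^n) = 2^(n/2) hashes.
Step 2: For 666-bit output: 2^(666/2) = 2^333.
Step 3: Approximately 2^333 hash computations needed.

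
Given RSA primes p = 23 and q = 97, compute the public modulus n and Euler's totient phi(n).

Step 1: n = p * q = 23 * 97 = 2231.
Step 2: phi(n) = (p-1)(q-1) = 22 * 96 = 2112.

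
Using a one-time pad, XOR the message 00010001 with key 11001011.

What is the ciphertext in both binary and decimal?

Step 1: Write out the XOR operation bit by bit:
  Message: 00010001
  Key:     11001011
  XOR:     11011010
Step 2: Convert to decimal: 11011010 = 218.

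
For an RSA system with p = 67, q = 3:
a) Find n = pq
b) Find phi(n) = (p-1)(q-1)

Step 1: n = p * q = 67 * 3 = 201.
Step 2: phi(n) = (p-1)(q-1) = 66 * 2 = 132.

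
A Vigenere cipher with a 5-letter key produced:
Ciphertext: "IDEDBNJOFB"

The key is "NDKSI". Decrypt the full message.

Step 1: Key 'NDKSI' has length 5. Extended key: NDKSINDKSI
Step 2: Decrypt each position:
  I(8) - N(13) = 21 = V
  D(3) - D(3) = 0 = A
  E(4) - K(10) = 20 = U
  D(3) - S(18) = 11 = L
  B(1) - I(8) = 19 = T
  N(13) - N(13) = 0 = A
  J(9) - D(3) = 6 = G
  O(14) - K(10) = 4 = E
  F(5) - S(18) = 13 = N
  B(1) - I(8) = 19 = T
Plaintext: VAULTAGENT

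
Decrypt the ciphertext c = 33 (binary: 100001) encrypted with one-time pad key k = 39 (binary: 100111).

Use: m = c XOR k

Step 1: XOR ciphertext with key:
  Ciphertext: 100001
  Key:        100111
  XOR:        000110
Step 2: Plaintext = 000110 = 6 in decimal.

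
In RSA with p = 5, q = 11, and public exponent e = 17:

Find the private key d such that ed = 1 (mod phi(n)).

Step 1: n = 5 * 11 = 55.
Step 2: phi(n) = 4 * 10 = 40.
Step 3: Find d such that 17 * d = 1 (mod 40).
Step 4: d = 17^(-1) mod 40 = 33.
Verification: 17 * 33 = 561 = 14 * 40 + 1.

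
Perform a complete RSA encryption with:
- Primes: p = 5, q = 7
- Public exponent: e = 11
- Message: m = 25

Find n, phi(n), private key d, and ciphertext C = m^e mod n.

Step 1: n = 5 * 7 = 35.
Step 2: phi(n) = (5-1)(7-1) = 4 * 6 = 24.
Step 3: Find d = 11^(-1) mod 24 = 11.
  Verify: 11 * 11 = 121 = 1 (mod 24).
Step 4: C = 25^11 mod 35 = 30.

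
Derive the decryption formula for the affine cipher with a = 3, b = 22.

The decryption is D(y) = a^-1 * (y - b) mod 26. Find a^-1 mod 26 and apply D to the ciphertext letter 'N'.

Step 1: Find a^-1, the modular inverse of 3 mod 26.
Step 2: We need 3 * a^-1 = 1 (mod 26).
Step 3: 3 * 9 = 27 = 1 * 26 + 1, so a^-1 = 9.
Step 4: D(y) = 9(y - 22) mod 26.
Step 5: Apply to 'N' (y = 13): D(13) = 9 * (13 - 22) mod 26 = 9 * -9 mod 26 = 23 -> 'X'.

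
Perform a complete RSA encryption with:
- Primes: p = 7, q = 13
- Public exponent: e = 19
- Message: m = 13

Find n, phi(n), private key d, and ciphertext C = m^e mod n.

Step 1: n = 7 * 13 = 91.
Step 2: phi(n) = (7-1)(13-1) = 6 * 12 = 72.
Step 3: Find d = 19^(-1) mod 72 = 19.
  Verify: 19 * 19 = 361 = 1 (mod 72).
Step 4: C = 13^19 mod 91 = 13.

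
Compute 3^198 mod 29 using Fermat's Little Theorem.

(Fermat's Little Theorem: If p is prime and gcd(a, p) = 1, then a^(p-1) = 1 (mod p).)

Step 1: Since 29 is prime, by Fermat's Little Theorem: 3^28 = 1 (mod 29).
Step 2: Reduce exponent: 198 mod 28 = 2.
Step 3: So 3^198 = 3^2 (mod 29).
Step 4: 3^2 mod 29 = 9.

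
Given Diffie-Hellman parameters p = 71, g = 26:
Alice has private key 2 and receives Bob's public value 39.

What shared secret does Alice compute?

Step 1: s = B^a mod p = 39^2 mod 71.
  39^1 mod 71 = 39
  39^2 mod 71 = (39 * 39) mod 71 = 30
Result: shared secret = 30.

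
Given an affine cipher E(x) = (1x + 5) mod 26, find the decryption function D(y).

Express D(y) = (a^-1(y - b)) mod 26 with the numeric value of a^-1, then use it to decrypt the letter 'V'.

Step 1: Find a^-1, the modular inverse of 1 mod 26.
Step 2: We need 1 * a^-1 = 1 (mod 26).
Step 3: 1 * 1 = 1 = 0 * 26 + 1, so a^-1 = 1.
Step 4: D(y) = 1(y - 5) mod 26.
Step 5: Apply to 'V' (y = 21): D(21) = 1 * (21 - 5) mod 26 = 1 * 16 mod 26 = 16 -> 'Q'.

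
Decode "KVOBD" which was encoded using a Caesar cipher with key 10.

Step 1: Reverse the shift by subtracting 10 from each letter position.
  K (position 10) -> position (10-10) mod 26 = 0 -> A
  V (position 21) -> position (21-10) mod 26 = 11 -> L
  O (position 14) -> position (14-10) mod 26 = 4 -> E
  B (position 1) -> position (1-10) mod 26 = 17 -> R
  D (position 3) -> position (3-10) mod 26 = 19 -> T
Decrypted message: ALERT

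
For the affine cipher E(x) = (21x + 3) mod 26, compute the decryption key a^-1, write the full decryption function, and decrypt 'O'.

Step 1: Find a^-1, the modular inverse of 21 mod 26.
Step 2: We need 21 * a^-1 = 1 (mod 26).
Step 3: 21 * 5 = 105 = 4 * 26 + 1, so a^-1 = 5.
Step 4: D(y) = 5(y - 3) mod 26.
Step 5: Apply to 'O' (y = 14): D(14) = 5 * (14 - 3) mod 26 = 5 * 11 mod 26 = 3 -> 'D'.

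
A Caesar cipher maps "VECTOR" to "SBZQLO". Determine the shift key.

Step 1: Compare first letters: V (position 21) -> S (position 18).
Step 2: Shift = (18 - 21) mod 26 = 23.
The shift value is 23.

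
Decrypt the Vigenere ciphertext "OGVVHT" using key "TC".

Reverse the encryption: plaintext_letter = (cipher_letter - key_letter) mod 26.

Step 1: Extend key: TCTCTC
Step 2: Decrypt each letter (c - k) mod 26:
  O(14) - T(19) = (14-19) mod 26 = 21 = V
  G(6) - C(2) = (6-2) mod 26 = 4 = E
  V(21) - T(19) = (21-19) mod 26 = 2 = C
  V(21) - C(2) = (21-2) mod 26 = 19 = T
  H(7) - T(19) = (7-19) mod 26 = 14 = O
  T(19) - C(2) = (19-2) mod 26 = 17 = R
Plaintext: VECTOR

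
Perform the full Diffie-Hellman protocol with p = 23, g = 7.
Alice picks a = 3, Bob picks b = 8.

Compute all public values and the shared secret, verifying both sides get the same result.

Step 1: A = g^a mod p = 7^3 mod 23 = 21.
Step 2: B = g^b mod p = 7^8 mod 23 = 12.
Step 3: Alice computes s = B^a mod p = 12^3 mod 23 = 3.
Step 4: Bob computes s = A^b mod p = 21^8 mod 23 = 3.
Both sides agree: shared secret = 3.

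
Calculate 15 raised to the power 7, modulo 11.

Step 1: Compute 15^7 mod 11 step by step, reducing modulo 11 at each step.
  15^1 mod 11 = 4
  15^2 mod 11 = (4 * 15) mod 11 = 5
  15^3 mod 11 = (5 * 15) mod 11 = 9
  15^4 mod 11 = (9 * 15) mod 11 = 3
  15^5 mod 11 = (3 * 15) mod 11 = 1
  15^6 mod 11 = (1 * 15) mod 11 = 4
  15^7 mod 11 = (4 * 15) mod 11 = 5
Step 2: Result = 5.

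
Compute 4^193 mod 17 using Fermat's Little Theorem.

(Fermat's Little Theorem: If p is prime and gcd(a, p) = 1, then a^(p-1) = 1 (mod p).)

Step 1: Since 17 is prime, by Fermat's Little Theorem: 4^16 = 1 (mod 17).
Step 2: Reduce exponent: 193 mod 16 = 1.
Step 3: So 4^193 = 4^1 (mod 17).
Step 4: 4^1 mod 17 = 4.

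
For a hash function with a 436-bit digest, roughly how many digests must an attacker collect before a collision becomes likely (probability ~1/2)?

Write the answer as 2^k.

Step 1: The birthday paradox gives collision probability ~50% after sqrt(2^n) = 2^(n/2) hashes.
Step 2: For 436-bit output: 2^(436/2) = 2^218.
Step 3: Approximately 2^218 hash computations needed.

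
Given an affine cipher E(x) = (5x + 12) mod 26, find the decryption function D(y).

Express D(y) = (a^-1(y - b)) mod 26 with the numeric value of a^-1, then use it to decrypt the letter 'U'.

Step 1: Find a^-1, the modular inverse of 5 mod 26.
Step 2: We need 5 * a^-1 = 1 (mod 26).
Step 3: 5 * 21 = 105 = 4 * 26 + 1, so a^-1 = 21.
Step 4: D(y) = 21(y - 12) mod 26.
Step 5: Apply to 'U' (y = 20): D(20) = 21 * (20 - 12) mod 26 = 21 * 8 mod 26 = 12 -> 'M'.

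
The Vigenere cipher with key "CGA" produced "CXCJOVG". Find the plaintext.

Step 1: Extend key: CGACGAC
Step 2: Decrypt each letter (c - k) mod 26:
  C(2) - C(2) = (2-2) mod 26 = 0 = A
  X(23) - G(6) = (23-6) mod 26 = 17 = R
  C(2) - A(0) = (2-0) mod 26 = 2 = C
  J(9) - C(2) = (9-2) mod 26 = 7 = H
  O(14) - G(6) = (14-6) mod 26 = 8 = I
  V(21) - A(0) = (21-0) mod 26 = 21 = V
  G(6) - C(2) = (6-2) mod 26 = 4 = E
Plaintext: ARCHIVE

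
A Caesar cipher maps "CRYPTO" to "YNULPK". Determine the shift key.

Step 1: Compare first letters: C (position 2) -> Y (position 24).
Step 2: Shift = (24 - 2) mod 26 = 22.
The shift value is 22.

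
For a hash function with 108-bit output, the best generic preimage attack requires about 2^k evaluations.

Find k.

Step 1: The hash has a 108-bit output.
Step 2: Preimage resistance means: given a digest h(x), it should be infeasible to find any input that hashes to it.
With a 108-bit output there are 2^108 possible digests, so a generic brute-force preimage search costs about 2^108 evaluations.
Step 3: Security level = 108 bits.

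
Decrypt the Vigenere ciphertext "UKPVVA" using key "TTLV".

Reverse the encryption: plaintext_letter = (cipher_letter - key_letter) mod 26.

Step 1: Extend key: TTLVTT
Step 2: Decrypt each letter (c - k) mod 26:
  U(20) - T(19) = (20-19) mod 26 = 1 = B
  K(10) - T(19) = (10-19) mod 26 = 17 = R
  P(15) - L(11) = (15-11) mod 26 = 4 = E
  V(21) - V(21) = (21-21) mod 26 = 0 = A
  V(21) - T(19) = (21-19) mod 26 = 2 = C
  A(0) - T(19) = (0-19) mod 26 = 7 = H
Plaintext: BREACH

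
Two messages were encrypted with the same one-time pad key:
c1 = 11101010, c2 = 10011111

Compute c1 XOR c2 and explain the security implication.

Step 1: c1 XOR c2 = (m1 XOR k) XOR (m2 XOR k).
Step 2: By XOR associativity/commutativity: = m1 XOR m2 XOR k XOR k = m1 XOR m2.
Step 3: 11101010 XOR 10011111 = 01110101 = 117.
Step 4: The key cancels out! An attacker learns m1 XOR m2 = 117, revealing the relationship between plaintexts.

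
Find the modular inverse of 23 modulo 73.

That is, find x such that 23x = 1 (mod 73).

Step 1: We need x such that 23 * x = 1 (mod 73).
Step 2: Using the extended Euclidean algorithm or trial:
  23 * 54 = 1242 = 17 * 73 + 1.
Step 3: Since 1242 mod 73 = 1, the inverse is x = 54.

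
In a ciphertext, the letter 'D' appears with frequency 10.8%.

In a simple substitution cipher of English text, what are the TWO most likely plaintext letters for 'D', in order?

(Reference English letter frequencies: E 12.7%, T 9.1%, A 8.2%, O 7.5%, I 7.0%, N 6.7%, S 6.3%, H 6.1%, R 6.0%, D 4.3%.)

Step 1: Observed frequency of 'D' is 10.8%.
Step 2: Compute distances to each reference frequency and sort:
  T (9.1%): difference = 1.7% <-- BEST
  E (12.7%): difference = 1.9% <-- RUNNER-UP
  A (8.2%): difference = 2.6%
  O (7.5%): difference = 3.3%
  I (7.0%): difference = 3.8%
Step 3: Most likely is 'T' (9.1%, diff 1.7%); second most likely is 'E' (12.7%, diff 1.9%).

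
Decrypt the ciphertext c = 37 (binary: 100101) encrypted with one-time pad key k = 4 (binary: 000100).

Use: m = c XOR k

Step 1: XOR ciphertext with key:
  Ciphertext: 100101
  Key:        000100
  XOR:        100001
Step 2: Plaintext = 100001 = 33 in decimal.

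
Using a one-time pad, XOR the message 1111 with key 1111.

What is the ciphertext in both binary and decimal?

Step 1: Write out the XOR operation bit by bit:
  Message: 1111
  Key:     1111
  XOR:     0000
Step 2: Convert to decimal: 0000 = 0.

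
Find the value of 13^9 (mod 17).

Step 1: Compute 13^9 mod 17 step by step, reducing modulo 17 at each step.
  13^1 mod 17 = 13
  13^2 mod 17 = (13 * 13) mod 17 = 16
  13^3 mod 17 = (16 * 13) mod 17 = 4
  13^4 mod 17 = (4 * 13) mod 17 = 1
  13^5 mod 17 = (1 * 13) mod 17 = 13
  13^6 mod 17 = (13 * 13) mod 17 = 16
  13^7 mod 17 = (16 * 13) mod 17 = 4
  13^8 mod 17 = (4 * 13) mod 17 = 1
  13^9 mod 17 = (1 * 13) mod 17 = 13
Step 2: Result = 13.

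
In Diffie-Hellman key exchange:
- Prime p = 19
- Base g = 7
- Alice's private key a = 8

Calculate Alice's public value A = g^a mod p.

Step 1: A = g^a mod p = 7^8 mod 19.
  7^1 mod 19 = 7
  7^2 mod 19 = (7 * 7) mod 19 = 11
  7^3 mod 19 = (11 * 7) mod 19 = 1
  7^4 mod 19 = (1 * 7) mod 19 = 7
  7^5 mod 19 = (7 * 7) mod 19 = 11
  7^6 mod 19 = (11 * 7) mod 19 = 1
  7^7 mod 19 = (1 * 7) mod 19 = 7
  7^8 mod 19 = (7 * 7) mod 19 = 11
Result: A = 11.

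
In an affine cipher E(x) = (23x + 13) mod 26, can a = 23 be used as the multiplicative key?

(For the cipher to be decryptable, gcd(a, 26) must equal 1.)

Step 1: Compute gcd(23, 26).
Step 2: gcd(23, 26) = 1.
Since gcd = 1, 23 is coprime with 26, so it is a valid key.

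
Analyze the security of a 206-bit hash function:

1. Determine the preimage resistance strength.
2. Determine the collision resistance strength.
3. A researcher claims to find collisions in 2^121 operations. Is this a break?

Step 1: Preimage resistance requires brute-force of 2^206 operations.
Step 2: Collision resistance (birthday bound) = 2^(206/2) = 2^103.
Step 3: The claimed attack costs 2^121 operations.
Step 4: Since 2^121 >= 2^103, the claimed attack is no faster than the generic birthday attack, so this does not break collision resistance.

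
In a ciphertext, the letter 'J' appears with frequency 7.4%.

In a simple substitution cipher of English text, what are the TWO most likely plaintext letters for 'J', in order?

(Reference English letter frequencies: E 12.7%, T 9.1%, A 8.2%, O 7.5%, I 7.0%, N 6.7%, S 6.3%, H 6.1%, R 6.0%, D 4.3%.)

Step 1: Observed frequency of 'J' is 7.4%.
Step 2: Compute distances to each reference frequency and sort:
  O (7.5%): difference = 0.1% <-- BEST
  I (7.0%): difference = 0.4% <-- RUNNER-UP
  N (6.7%): difference = 0.7%
  A (8.2%): difference = 0.8%
  S (6.3%): difference = 1.1%
Step 3: Most likely is 'O' (7.5%, diff 0.1%); second most likely is 'I' (7.0%, diff 0.4%).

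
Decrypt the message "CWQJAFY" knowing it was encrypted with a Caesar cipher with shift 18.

Step 1: Reverse the shift by subtracting 18 from each letter position.
  C (position 2) -> position (2-18) mod 26 = 10 -> K
  W (position 22) -> position (22-18) mod 26 = 4 -> E
  Q (position 16) -> position (16-18) mod 26 = 24 -> Y
  J (position 9) -> position (9-18) mod 26 = 17 -> R
  A (position 0) -> position (0-18) mod 26 = 8 -> I
  F (position 5) -> position (5-18) mod 26 = 13 -> N
  Y (position 24) -> position (24-18) mod 26 = 6 -> G
Decrypted message: KEYRING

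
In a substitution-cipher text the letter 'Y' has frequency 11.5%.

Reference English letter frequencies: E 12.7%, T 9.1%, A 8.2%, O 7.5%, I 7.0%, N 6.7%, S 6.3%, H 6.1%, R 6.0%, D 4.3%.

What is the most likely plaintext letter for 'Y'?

Step 1: The observed frequency is 11.5%.
Step 2: Compare with English frequencies:
  E: 12.7% (difference: 1.2%) <-- closest
  T: 9.1% (difference: 2.4%)
  A: 8.2% (difference: 3.3%)
  O: 7.5% (difference: 4.0%)
  I: 7.0% (difference: 4.5%)
  N: 6.7% (difference: 4.8%)
  S: 6.3% (difference: 5.2%)
  H: 6.1% (difference: 5.4%)
  R: 6.0% (difference: 5.5%)
  D: 4.3% (difference: 7.2%)
Step 3: 'Y' most likely represents 'E' (frequency 12.7%).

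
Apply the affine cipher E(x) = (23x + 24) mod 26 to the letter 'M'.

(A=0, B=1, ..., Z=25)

Step 1: Convert 'M' to number: x = 12.
Step 2: E(12) = (23 * 12 + 24) mod 26 = 300 mod 26 = 14.
Step 3: Convert 14 back to letter: O.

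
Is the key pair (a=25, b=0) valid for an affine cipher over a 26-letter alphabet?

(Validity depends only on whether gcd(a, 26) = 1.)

Step 1: Compute gcd(25, 26).
Step 2: gcd(25, 26) = 1.
Since gcd = 1, 25 is coprime with 26, so it is a valid key.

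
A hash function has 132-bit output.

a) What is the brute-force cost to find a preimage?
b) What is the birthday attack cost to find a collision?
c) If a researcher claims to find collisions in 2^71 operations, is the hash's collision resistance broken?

Step 1: Preimage resistance requires brute-force of 2^132 operations.
Step 2: Collision resistance (birthday bound) = 2^(132/2) = 2^66.
Step 3: The claimed attack costs 2^71 operations.
Step 4: Since 2^71 >= 2^66, the claimed attack is no faster than the generic birthday attack, so this does not break collision resistance.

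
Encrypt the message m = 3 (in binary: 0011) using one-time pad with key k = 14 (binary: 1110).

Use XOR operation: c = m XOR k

Step 1: Write out the XOR operation bit by bit:
  Message: 0011
  Key:     1110
  XOR:     1101
Step 2: Convert to decimal: 1101 = 13.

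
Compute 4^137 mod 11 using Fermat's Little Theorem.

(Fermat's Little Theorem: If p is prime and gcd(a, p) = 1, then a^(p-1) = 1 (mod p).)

Step 1: Since 11 is prime, by Fermat's Little Theorem: 4^10 = 1 (mod 11).
Step 2: Reduce exponent: 137 mod 10 = 7.
Step 3: So 4^137 = 4^7 (mod 11).
Step 4: 4^7 mod 11 = 5.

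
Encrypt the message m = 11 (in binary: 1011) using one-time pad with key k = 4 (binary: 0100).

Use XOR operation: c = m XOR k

Step 1: Write out the XOR operation bit by bit:
  Message: 1011
  Key:     0100
  XOR:     1111
Step 2: Convert to decimal: 1111 = 15.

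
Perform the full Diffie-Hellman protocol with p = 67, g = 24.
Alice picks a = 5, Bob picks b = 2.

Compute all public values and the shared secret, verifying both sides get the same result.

Step 1: A = g^a mod p = 24^5 mod 67 = 9.
Step 2: B = g^b mod p = 24^2 mod 67 = 40.
Step 3: Alice computes s = B^a mod p = 40^5 mod 67 = 14.
Step 4: Bob computes s = A^b mod p = 9^2 mod 67 = 14.
Both sides agree: shared secret = 14.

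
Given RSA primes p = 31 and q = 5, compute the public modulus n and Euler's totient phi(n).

Step 1: n = p * q = 31 * 5 = 155.
Step 2: phi(n) = (p-1)(q-1) = 30 * 4 = 120.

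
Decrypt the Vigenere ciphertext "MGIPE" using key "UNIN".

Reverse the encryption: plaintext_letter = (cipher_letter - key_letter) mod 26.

Step 1: Extend key: UNINU
Step 2: Decrypt each letter (c - k) mod 26:
  M(12) - U(20) = (12-20) mod 26 = 18 = S
  G(6) - N(13) = (6-13) mod 26 = 19 = T
  I(8) - I(8) = (8-8) mod 26 = 0 = A
  P(15) - N(13) = (15-13) mod 26 = 2 = C
  E(4) - U(20) = (4-20) mod 26 = 10 = K
Plaintext: STACK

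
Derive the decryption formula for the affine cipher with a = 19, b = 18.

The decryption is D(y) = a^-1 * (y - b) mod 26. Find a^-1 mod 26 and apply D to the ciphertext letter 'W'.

Step 1: Find a^-1, the modular inverse of 19 mod 26.
Step 2: We need 19 * a^-1 = 1 (mod 26).
Step 3: 19 * 11 = 209 = 8 * 26 + 1, so a^-1 = 11.
Step 4: D(y) = 11(y - 18) mod 26.
Step 5: Apply to 'W' (y = 22): D(22) = 11 * (22 - 18) mod 26 = 11 * 4 mod 26 = 18 -> 'S'.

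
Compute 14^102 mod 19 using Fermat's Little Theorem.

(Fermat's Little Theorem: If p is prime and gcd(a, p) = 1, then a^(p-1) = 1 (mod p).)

Step 1: Since 19 is prime, by Fermat's Little Theorem: 14^18 = 1 (mod 19).
Step 2: Reduce exponent: 102 mod 18 = 12.
Step 3: So 14^102 = 14^12 (mod 19).
Step 4: 14^12 mod 19 = 11.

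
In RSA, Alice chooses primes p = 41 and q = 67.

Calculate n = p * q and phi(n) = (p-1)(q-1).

Step 1: n = p * q = 41 * 67 = 2747.
Step 2: phi(n) = (p-1)(q-1) = 40 * 66 = 2640.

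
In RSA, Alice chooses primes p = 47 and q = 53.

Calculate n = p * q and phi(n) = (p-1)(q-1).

Step 1: n = p * q = 47 * 53 = 2491.
Step 2: phi(n) = (p-1)(q-1) = 46 * 52 = 2392.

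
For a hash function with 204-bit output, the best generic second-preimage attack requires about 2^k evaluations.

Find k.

Step 1: The hash has a 204-bit output.
Step 2: Second-preimage resistance means: given a specific input x, it should be infeasible to find a different y with h(y) = h(x).
With a 204-bit output, a generic search for a second preimage costs about 2^204 evaluations (each trial matches the fixed target with probability 2^-204).
Step 3: Security level = 204 bits.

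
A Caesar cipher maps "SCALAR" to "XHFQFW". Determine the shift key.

Step 1: Compare first letters: S (position 18) -> X (position 23).
Step 2: Shift = (23 - 18) mod 26 = 5.
The shift value is 5.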